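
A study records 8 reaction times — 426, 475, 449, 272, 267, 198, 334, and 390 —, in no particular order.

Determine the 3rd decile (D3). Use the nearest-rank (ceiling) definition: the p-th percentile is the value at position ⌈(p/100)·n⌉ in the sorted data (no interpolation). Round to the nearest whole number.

Sorted: 198, 267, 272, 334, 390, 426, 449, 475.
n = 8.
Position = ⌈30/100 · 8⌉ = ⌈2.4⌉ = 3.
The value at rank 3 is 272.

272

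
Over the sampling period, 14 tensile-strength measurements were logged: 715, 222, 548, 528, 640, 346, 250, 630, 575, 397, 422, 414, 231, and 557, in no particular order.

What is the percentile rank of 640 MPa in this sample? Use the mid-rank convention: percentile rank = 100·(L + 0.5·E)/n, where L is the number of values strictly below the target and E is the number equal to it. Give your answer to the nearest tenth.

Sorted: 222, 231, 250, 346, 397, 414, 422, 528, 548, 557, 575, 630, 640, 715.
Count below 640: L = 12; count equal: E = 1; n = 14.
Percentile rank = 100·(12 + 0.5·1)/14 = 100·12.5/14 = 89.29.

89.3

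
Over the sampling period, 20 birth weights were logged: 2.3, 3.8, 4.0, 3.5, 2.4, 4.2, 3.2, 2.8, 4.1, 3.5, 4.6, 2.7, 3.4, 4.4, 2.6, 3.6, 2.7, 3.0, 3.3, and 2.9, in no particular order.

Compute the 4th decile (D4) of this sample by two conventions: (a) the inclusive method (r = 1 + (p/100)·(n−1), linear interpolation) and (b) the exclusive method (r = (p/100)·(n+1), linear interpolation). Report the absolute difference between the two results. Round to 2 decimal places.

Sorted: 2.3, 2.4, 2.6, 2.7, 2.7, 2.8, 2.9, 3.0, 3.2, 3.3, 3.4, 3.5, 3.5, 3.6, 3.8, 4.0, 4.1, 4.2, 4.4, 4.6.
n = 20.
(a) r = 8.6; between ranks 8 (3.0) and 9 (3.2): 3.12.
(b) r = 8.4; between ranks 8 (3.0) and 9 (3.2): 3.08.
|3.12 − 3.08| = 0.04.

0.04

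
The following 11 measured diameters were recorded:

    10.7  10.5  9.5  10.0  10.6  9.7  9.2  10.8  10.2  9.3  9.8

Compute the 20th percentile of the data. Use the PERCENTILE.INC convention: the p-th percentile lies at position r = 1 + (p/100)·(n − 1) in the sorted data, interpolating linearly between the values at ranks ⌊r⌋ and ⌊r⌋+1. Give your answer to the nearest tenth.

Sorted: 9.2, 9.3, 9.5, 9.7, 9.8, 10.0, 10.2, 10.5, 10.6, 10.7, 10.8.
n = 11.
r = 1 + (20/100)·(11 − 1) = 1 + 2 = 3.
r is an integer, so P20 is the value at rank 3: 9.5.

9.5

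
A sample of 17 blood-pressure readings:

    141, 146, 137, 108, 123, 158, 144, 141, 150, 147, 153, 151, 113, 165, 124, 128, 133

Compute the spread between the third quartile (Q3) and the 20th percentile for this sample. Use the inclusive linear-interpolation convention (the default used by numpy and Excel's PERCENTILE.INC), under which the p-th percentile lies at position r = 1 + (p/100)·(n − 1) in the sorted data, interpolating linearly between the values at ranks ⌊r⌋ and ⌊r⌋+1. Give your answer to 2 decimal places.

Sorted: 108, 113, 123, 124, 128, 133, 137, 141, 141, 144, 146, 147, 150, 151, 153, 158, 165.
n = 17.
P20: r = 4.2; ranks 4–5 are 124, 128; interpolating gives 124.8.
P75: r = 13 (integer) → 150.
Difference: 150 − 124.8 = 25.2.

25.20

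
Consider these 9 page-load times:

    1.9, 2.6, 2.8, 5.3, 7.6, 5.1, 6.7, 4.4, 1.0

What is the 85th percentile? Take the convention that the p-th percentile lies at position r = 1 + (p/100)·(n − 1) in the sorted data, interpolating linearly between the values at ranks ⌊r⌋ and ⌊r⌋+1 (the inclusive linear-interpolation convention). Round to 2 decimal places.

Sorted: 1.0, 1.9, 2.6, 2.8, 4.4, 5.1, 5.3, 6.7, 7.6.
n = 9.
r = 1 + (85/100)·(9 − 1) = 1 + 6.8 = 7.8.
Rank 7 is 5.3 and rank 8 is 6.7.
Interpolate: 5.3 + 0.8·(6.7 − 5.3) = 5.3 + 0.8·1.4 = 6.42.

6.42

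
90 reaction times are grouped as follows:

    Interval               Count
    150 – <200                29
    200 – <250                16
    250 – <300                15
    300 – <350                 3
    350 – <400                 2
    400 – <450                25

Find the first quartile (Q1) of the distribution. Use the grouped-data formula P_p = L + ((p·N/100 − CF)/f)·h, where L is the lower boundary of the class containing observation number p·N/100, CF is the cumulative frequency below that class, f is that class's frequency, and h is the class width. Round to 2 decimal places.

N = 90; target position k = 25/100 · 90 = 22.5.
Cumulative frequencies: 29, 45, 60, 63, 65, 90.
Observation 22.5 falls in the class 150 – <200.
L = 150, CF = 0, f = 29, h = 50.
P25 = 150 + ((22.5 − 0)/29)·50 = 150 + 38.7931 = 188.793.

188.79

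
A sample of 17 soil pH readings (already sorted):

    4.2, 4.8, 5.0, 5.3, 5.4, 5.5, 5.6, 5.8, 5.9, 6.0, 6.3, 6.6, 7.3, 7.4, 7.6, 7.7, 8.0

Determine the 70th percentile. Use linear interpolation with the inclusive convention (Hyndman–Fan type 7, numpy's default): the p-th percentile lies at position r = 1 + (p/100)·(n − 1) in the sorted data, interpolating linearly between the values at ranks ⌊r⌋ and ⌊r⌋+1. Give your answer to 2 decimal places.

6.74

n = 17.
r = 1 + (70/100)·(17 − 1) = 1 + 11.2 = 12.2.
Rank 12 is 6.6 and rank 13 is 7.3.
Interpolate: 6.6 + 0.2·(7.3 − 6.6) = 6.6 + 0.2·0.7 = 6.74.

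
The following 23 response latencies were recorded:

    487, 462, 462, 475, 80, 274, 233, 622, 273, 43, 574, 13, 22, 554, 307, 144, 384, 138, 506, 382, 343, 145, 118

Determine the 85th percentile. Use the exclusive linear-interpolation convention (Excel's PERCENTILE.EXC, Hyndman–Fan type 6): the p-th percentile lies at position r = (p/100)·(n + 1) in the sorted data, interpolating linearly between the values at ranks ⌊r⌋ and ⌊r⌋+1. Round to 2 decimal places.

525.20

Sorted: 13, 22, 43, 80, 118, 138, 144, 145, 233, 273, 274, 307, 343, 382, 384, 462, 462, 475, 487, 506, 554, 574, 622.
n = 23.
r = (85/100)·(23 + 1) = 20.4.
Rank 20 is 506 and rank 21 is 554.
Interpolate: 506 + 0.4·(554 − 506) = 506 + 0.4·48 = 525.2.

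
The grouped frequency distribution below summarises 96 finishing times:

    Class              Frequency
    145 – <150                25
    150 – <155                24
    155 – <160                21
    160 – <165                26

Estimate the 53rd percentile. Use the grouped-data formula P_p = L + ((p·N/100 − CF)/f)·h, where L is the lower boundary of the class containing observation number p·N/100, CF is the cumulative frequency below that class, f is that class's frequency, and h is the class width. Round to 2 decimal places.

N = 96; target position k = 53/100 · 96 = 50.88.
Cumulative frequencies: 25, 49, 70, 96.
Observation 50.88 falls in the class 155 – <160.
L = 155, CF = 49, f = 21, h = 5.
P53 = 155 + ((50.88 − 49)/21)·5 = 155 + 0.447619 = 155.448.

155.45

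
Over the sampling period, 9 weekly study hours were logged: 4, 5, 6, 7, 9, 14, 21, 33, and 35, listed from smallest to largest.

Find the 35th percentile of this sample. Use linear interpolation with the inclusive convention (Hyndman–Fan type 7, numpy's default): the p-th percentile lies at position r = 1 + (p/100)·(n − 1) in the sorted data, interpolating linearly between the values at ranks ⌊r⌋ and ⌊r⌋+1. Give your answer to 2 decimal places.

n = 9.
r = 1 + (35/100)·(9 − 1) = 1 + 2.8 = 3.8.
Rank 3 is 6 and rank 4 is 7.
Interpolate: 6 + 0.8·(7 − 6) = 6 + 0.8·1 = 6.8.

6.80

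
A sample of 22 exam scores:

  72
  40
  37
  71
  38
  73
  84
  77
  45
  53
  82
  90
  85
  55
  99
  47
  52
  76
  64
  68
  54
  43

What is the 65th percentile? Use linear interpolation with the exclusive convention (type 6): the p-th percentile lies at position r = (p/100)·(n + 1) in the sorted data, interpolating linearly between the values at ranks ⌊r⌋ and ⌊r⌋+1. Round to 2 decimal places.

72.95

Sorted: 37, 38, 40, 43, 45, 47, 52, 53, 54, 55, 64, 68, 71, 72, 73, 76, 77, 82, 84, 85, 90, 99.
n = 22.
r = (65/100)·(22 + 1) = 14.95.
Rank 14 is 72 and rank 15 is 73.
Interpolate: 72 + 0.95·(73 − 72) = 72 + 0.95·1 = 72.95.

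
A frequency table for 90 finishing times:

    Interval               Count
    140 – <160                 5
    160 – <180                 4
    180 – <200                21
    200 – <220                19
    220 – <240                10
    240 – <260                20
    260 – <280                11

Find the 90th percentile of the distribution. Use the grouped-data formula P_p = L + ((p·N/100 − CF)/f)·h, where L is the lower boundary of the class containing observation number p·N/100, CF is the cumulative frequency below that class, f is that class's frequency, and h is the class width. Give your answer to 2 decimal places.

263.64

N = 90; target position k = 90/100 · 90 = 81.
Cumulative frequencies: 5, 9, 30, 49, 59, 79, 90.
Observation 81 falls in the class 260 – <280.
L = 260, CF = 79, f = 11, h = 20.
P90 = 260 + ((81 − 79)/11)·20 = 260 + 3.63636 = 263.636.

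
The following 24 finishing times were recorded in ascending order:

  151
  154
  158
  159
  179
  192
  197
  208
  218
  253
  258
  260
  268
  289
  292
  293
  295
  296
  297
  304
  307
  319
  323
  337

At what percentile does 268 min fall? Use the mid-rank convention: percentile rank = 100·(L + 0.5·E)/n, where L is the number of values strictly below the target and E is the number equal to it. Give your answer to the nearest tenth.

Count below 268: L = 12; count equal: E = 1; n = 24.
Percentile rank = 100·(12 + 0.5·1)/24 = 100·12.5/24 = 52.08.

52.1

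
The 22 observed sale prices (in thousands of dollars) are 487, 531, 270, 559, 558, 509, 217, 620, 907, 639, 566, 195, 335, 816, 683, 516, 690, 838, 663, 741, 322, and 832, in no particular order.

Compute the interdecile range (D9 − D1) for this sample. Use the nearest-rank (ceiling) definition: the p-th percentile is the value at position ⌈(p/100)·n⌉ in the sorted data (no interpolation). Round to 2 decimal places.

Sorted: 195, 217, 270, 322, 335, 487, 509, 516, 531, 558, 559, 566, 620, 639, 663, 683, 690, 741, 816, 832, 838, 907.
n = 22.
P10: rank ⌈10/100·22⌉ = 3 → 270.
P90: rank ⌈90/100·22⌉ = 20 → 832.
Difference: 832 − 270 = 562.

562.00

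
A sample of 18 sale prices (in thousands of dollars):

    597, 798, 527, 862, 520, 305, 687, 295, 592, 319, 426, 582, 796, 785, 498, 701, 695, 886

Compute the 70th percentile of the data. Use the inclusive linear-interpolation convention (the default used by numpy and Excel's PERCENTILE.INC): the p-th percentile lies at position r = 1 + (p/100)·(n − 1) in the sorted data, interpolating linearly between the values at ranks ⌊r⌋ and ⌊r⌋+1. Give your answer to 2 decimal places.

Sorted: 295, 305, 319, 426, 498, 520, 527, 582, 592, 597, 687, 695, 701, 785, 796, 798, 862, 886.
n = 18.
r = 1 + (70/100)·(18 − 1) = 1 + 11.9 = 12.9.
Rank 12 is 695 and rank 13 is 701.
Interpolate: 695 + 0.9·(701 − 695) = 695 + 0.9·6 = 700.4.

700.40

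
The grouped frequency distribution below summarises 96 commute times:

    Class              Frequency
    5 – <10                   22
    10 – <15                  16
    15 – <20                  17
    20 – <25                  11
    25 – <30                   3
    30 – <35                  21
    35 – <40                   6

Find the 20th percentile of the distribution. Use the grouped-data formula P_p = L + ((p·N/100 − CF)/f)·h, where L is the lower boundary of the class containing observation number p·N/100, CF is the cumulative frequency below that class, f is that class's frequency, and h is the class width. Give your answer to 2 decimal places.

N = 96; target position k = 20/100 · 96 = 19.2.
Cumulative frequencies: 22, 38, 55, 66, 69, 90, 96.
Observation 19.2 falls in the class 5 – <10.
L = 5, CF = 0, f = 22, h = 5.
P20 = 5 + ((19.2 − 0)/22)·5 = 5 + 4.36364 = 9.36364.

9.36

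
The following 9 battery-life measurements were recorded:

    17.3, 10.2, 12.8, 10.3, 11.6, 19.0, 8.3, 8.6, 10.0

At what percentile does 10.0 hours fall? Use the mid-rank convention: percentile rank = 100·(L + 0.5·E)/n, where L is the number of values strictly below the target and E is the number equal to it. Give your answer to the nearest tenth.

27.8

Sorted: 8.3, 8.6, 10.0, 10.2, 10.3, 11.6, 12.8, 17.3, 19.0.
Count below 10.0: L = 2; count equal: E = 1; n = 9.
Percentile rank = 100·(2 + 0.5·1)/9 = 100·2.5/9 = 27.78.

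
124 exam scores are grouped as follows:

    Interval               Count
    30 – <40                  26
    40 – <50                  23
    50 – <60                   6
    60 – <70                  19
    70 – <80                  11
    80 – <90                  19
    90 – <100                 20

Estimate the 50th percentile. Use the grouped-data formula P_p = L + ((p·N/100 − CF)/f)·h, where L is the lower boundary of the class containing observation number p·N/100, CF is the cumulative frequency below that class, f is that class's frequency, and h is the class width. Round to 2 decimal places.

N = 124; target position k = 50/100 · 124 = 62.
Cumulative frequencies: 26, 49, 55, 74, 85, 104, 124.
Observation 62 falls in the class 60 – <70.
L = 60, CF = 55, f = 19, h = 10.
P50 = 60 + ((62 − 55)/19)·10 = 60 + 3.68421 = 63.6842.

63.68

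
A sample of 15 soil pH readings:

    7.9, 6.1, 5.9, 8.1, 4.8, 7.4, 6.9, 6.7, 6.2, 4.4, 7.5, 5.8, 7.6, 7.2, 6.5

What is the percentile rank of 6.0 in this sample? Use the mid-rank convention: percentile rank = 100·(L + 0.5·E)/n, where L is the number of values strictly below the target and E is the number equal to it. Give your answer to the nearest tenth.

Sorted: 4.4, 4.8, 5.8, 5.9, 6.1, 6.2, 6.5, 6.7, 6.9, 7.2, 7.4, 7.5, 7.6, 7.9, 8.1.
Count below 6.0: L = 4; count equal: E = 0; n = 15.
Percentile rank = 100·(4 + 0.5·0)/15 = 100·4/15 = 26.67.

26.7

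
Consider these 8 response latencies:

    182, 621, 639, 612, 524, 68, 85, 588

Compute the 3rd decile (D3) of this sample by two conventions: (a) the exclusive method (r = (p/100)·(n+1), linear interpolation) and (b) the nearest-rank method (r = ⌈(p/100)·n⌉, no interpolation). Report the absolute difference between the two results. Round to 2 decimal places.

Sorted: 68, 85, 182, 524, 588, 612, 621, 639.
n = 8.
(a) r = 2.7; between ranks 2 (85) and 3 (182): 152.9.
(b) the nearest-rank method: rank 3 → 182.
|152.9 − 182| = 29.1.

29.10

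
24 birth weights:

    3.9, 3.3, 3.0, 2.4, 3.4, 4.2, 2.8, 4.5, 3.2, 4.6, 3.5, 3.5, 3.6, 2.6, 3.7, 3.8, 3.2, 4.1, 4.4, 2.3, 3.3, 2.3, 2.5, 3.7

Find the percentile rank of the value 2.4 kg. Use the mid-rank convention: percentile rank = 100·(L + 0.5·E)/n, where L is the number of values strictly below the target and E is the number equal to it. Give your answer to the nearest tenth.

Sorted: 2.3, 2.3, 2.4, 2.5, 2.6, 2.8, 3.0, 3.2, 3.2, 3.3, 3.3, 3.4, 3.5, 3.5, 3.6, 3.7, 3.7, 3.8, 3.9, 4.1, 4.2, 4.4, 4.5, 4.6.
Count below 2.4: L = 2; count equal: E = 1; n = 24.
Percentile rank = 100·(2 + 0.5·1)/24 = 100·2.5/24 = 10.42.

10.4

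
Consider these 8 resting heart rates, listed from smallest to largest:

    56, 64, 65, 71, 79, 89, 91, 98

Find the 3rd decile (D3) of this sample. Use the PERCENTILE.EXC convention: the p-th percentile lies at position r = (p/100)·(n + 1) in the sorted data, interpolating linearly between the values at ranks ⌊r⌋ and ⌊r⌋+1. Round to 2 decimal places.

n = 8.
r = (30/100)·(8 + 1) = 2.7.
Rank 2 is 64 and rank 3 is 65.
Interpolate: 64 + 0.7·(65 − 64) = 64 + 0.7·1 = 64.7.

64.70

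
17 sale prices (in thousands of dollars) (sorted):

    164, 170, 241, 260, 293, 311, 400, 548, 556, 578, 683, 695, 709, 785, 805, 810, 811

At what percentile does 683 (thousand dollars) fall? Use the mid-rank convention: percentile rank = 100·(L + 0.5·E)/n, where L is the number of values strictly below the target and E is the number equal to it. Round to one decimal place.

Count below 683: L = 10; count equal: E = 1; n = 17.
Percentile rank = 100·(10 + 0.5·1)/17 = 100·10.5/17 = 61.76.

61.8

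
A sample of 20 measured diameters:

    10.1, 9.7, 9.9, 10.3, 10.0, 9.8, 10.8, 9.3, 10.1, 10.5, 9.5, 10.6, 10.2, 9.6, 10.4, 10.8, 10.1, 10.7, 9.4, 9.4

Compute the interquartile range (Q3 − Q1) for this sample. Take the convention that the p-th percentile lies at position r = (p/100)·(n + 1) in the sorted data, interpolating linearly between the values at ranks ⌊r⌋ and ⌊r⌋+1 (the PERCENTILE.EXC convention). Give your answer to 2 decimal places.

0.85

Sorted: 9.3, 9.4, 9.4, 9.5, 9.6, 9.7, 9.8, 9.9, 10.0, 10.1, 10.1, 10.1, 10.2, 10.3, 10.4, 10.5, 10.6, 10.7, 10.8, 10.8.
n = 20.
P25: r = 5.25; ranks 5–6 are 9.6, 9.7; interpolating gives 9.625.
P75: r = 15.75; ranks 15–16 are 10.4, 10.5; interpolating gives 10.475.
Difference: 10.475 − 9.625 = 0.85.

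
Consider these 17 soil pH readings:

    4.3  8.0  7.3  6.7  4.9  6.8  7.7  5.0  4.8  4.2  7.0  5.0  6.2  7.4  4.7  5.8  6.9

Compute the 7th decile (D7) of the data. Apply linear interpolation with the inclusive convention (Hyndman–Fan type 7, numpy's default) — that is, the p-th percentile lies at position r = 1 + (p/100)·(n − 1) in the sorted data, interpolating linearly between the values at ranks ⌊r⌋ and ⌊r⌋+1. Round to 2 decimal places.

Sorted: 4.2, 4.3, 4.7, 4.8, 4.9, 5.0, 5.0, 5.8, 6.2, 6.7, 6.8, 6.9, 7.0, 7.3, 7.4, 7.7, 8.0.
n = 17.
r = 1 + (70/100)·(17 − 1) = 1 + 11.2 = 12.2.
Rank 12 is 6.9 and rank 13 is 7.0.
Interpolate: 6.9 + 0.2·(7.0 − 6.9) = 6.9 + 0.2·0.1 = 6.92.

6.92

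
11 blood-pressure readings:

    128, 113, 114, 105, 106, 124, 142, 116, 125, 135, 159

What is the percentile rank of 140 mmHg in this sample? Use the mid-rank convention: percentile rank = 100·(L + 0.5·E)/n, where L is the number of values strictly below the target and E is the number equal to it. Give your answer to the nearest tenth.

Sorted: 105, 106, 113, 114, 116, 124, 125, 128, 135, 142, 159.
Count below 140: L = 9; count equal: E = 0; n = 11.
Percentile rank = 100·(9 + 0.5·0)/11 = 100·9/11 = 81.82.

81.8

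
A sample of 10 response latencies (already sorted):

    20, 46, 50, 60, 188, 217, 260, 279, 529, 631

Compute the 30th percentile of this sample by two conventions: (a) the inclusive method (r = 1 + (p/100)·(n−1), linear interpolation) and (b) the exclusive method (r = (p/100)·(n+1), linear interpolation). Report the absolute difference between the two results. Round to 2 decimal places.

4.00

n = 10.
(a) r = 3.7; between ranks 3 (50) and 4 (60): 57.
(b) r = 3.3; between ranks 3 (50) and 4 (60): 53.
|57 − 53| = 4.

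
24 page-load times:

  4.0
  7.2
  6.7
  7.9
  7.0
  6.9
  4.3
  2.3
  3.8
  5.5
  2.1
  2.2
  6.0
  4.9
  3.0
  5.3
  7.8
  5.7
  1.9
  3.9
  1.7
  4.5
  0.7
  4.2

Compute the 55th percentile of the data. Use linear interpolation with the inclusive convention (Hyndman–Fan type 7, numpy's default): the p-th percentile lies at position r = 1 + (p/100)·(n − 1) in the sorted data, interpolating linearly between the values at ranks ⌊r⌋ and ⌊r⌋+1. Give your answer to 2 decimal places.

Sorted: 0.7, 1.7, 1.9, 2.1, 2.2, 2.3, 3.0, 3.8, 3.9, 4.0, 4.2, 4.3, 4.5, 4.9, 5.3, 5.5, 5.7, 6.0, 6.7, 6.9, 7.0, 7.2, 7.8, 7.9.
n = 24.
r = 1 + (55/100)·(24 − 1) = 1 + 12.65 = 13.65.
Rank 13 is 4.5 and rank 14 is 4.9.
Interpolate: 4.5 + 0.65·(4.9 − 4.5) = 4.5 + 0.65·0.4 = 4.76.

4.76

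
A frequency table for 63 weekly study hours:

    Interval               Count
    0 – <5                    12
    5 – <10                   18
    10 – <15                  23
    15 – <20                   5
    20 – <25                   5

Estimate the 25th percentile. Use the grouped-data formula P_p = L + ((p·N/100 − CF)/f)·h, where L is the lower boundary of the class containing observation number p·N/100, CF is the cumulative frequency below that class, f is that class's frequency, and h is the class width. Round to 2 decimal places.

6.04

N = 63; target position k = 25/100 · 63 = 15.75.
Cumulative frequencies: 12, 30, 53, 58, 63.
Observation 15.75 falls in the class 5 – <10.
L = 5, CF = 12, f = 18, h = 5.
P25 = 5 + ((15.75 − 12)/18)·5 = 5 + 1.04167 = 6.04167.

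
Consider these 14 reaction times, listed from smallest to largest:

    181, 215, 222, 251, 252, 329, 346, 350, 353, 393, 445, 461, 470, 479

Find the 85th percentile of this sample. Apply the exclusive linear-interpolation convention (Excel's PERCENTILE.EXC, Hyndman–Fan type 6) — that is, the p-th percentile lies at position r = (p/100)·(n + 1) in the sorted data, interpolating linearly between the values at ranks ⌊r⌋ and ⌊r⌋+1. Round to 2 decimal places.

n = 14.
r = (85/100)·(14 + 1) = 12.75.
Rank 12 is 461 and rank 13 is 470.
Interpolate: 461 + 0.75·(470 − 461) = 461 + 0.75·9 = 467.75.

467.75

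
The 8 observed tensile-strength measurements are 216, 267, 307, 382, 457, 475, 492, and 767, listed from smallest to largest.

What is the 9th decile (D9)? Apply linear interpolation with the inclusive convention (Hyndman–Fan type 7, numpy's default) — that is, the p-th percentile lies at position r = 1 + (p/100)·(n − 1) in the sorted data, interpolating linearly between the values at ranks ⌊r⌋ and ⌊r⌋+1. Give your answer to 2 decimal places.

574.50

n = 8.
r = 1 + (90/100)·(8 − 1) = 1 + 6.3 = 7.3.
Rank 7 is 492 and rank 8 is 767.
Interpolate: 492 + 0.3·(767 − 492) = 492 + 0.3·275 = 574.5.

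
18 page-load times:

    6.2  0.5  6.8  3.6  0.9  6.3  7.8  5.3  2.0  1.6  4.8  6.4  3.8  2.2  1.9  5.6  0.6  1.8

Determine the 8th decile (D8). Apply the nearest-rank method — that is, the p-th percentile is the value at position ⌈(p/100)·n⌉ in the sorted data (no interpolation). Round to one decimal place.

Sorted: 0.5, 0.6, 0.9, 1.6, 1.8, 1.9, 2.0, 2.2, 3.6, 3.8, 4.8, 5.3, 5.6, 6.2, 6.3, 6.4, 6.8, 7.8.
n = 18.
Position = ⌈80/100 · 18⌉ = ⌈14.4⌉ = 15.
The value at rank 15 is 6.3.

6.3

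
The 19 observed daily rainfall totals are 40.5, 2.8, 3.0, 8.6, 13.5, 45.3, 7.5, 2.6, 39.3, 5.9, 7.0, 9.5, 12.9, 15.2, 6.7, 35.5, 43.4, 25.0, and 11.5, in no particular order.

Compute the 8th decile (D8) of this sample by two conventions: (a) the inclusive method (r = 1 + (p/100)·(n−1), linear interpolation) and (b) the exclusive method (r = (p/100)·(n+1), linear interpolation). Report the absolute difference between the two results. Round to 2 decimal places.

2.28

Sorted: 2.6, 2.8, 3.0, 5.9, 6.7, 7.0, 7.5, 8.6, 9.5, 11.5, 12.9, 13.5, 15.2, 25.0, 35.5, 39.3, 40.5, 43.4, 45.3.
n = 19.
(a) r = 15.4; between ranks 15 (35.5) and 16 (39.3): 37.02.
(b) r = 16 → value at rank 16 = 39.3.
|37.02 − 39.3| = 2.28.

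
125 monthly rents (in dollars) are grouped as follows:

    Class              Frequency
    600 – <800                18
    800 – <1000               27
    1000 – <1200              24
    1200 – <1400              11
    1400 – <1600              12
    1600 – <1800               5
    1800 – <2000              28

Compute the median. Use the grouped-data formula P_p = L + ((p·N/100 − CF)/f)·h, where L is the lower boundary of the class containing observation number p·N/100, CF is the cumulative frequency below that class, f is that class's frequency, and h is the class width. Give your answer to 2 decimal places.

N = 125; target position k = 50/100 · 125 = 62.5.
Cumulative frequencies: 18, 45, 69, 80, 92, 97, 125.
Observation 62.5 falls in the class 1000 – <1200.
L = 1000, CF = 45, f = 24, h = 200.
P50 = 1000 + ((62.5 − 45)/24)·200 = 1000 + 145.833 = 1145.83.

1145.83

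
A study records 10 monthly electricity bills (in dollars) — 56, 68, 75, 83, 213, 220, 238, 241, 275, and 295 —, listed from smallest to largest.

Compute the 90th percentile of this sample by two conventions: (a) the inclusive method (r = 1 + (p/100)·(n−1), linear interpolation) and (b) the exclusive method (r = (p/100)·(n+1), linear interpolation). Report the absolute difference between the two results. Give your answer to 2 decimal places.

n = 10.
(a) r = 9.1; between ranks 9 (275) and 10 (295): 277.
(b) r = 9.9; between ranks 9 (275) and 10 (295): 293.
|277 − 293| = 16.

16.00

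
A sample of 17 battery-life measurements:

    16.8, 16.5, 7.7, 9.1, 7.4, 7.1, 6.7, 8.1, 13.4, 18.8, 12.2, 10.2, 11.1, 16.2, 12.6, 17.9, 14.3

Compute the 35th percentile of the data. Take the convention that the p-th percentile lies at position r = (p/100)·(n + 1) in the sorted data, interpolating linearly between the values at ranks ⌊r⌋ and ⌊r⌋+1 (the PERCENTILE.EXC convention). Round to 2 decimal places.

Sorted: 6.7, 7.1, 7.4, 7.7, 8.1, 9.1, 10.2, 11.1, 12.2, 12.6, 13.4, 14.3, 16.2, 16.5, 16.8, 17.9, 18.8.
n = 17.
r = (35/100)·(17 + 1) = 6.3.
Rank 6 is 9.1 and rank 7 is 10.2.
Interpolate: 9.1 + 0.3·(10.2 − 9.1) = 9.1 + 0.3·1.1 = 9.43.

9.43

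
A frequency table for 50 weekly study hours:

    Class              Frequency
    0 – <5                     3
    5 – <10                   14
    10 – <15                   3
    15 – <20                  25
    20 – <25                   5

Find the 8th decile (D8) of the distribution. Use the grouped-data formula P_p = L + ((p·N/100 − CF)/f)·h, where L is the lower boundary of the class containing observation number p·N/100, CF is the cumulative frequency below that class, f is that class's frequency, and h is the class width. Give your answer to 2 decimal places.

N = 50; target position k = 80/100 · 50 = 40.
Cumulative frequencies: 3, 17, 20, 45, 50.
Observation 40 falls in the class 15 – <20.
L = 15, CF = 20, f = 25, h = 5.
P80 = 15 + ((40 − 20)/25)·5 = 15 + 4 = 19.

19.00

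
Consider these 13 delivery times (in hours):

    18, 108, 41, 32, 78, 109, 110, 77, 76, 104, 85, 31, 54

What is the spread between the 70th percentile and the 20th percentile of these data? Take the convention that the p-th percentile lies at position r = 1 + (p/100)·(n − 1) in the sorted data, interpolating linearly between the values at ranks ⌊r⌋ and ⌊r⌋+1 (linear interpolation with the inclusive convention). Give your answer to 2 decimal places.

Sorted: 18, 31, 32, 41, 54, 76, 77, 78, 85, 104, 108, 109, 110.
n = 13.
P20: r = 3.4; ranks 3–4 are 32, 41; interpolating gives 35.6.
P70: r = 9.4; ranks 9–10 are 85, 104; interpolating gives 92.6.
Difference: 92.6 − 35.6 = 57.

57.00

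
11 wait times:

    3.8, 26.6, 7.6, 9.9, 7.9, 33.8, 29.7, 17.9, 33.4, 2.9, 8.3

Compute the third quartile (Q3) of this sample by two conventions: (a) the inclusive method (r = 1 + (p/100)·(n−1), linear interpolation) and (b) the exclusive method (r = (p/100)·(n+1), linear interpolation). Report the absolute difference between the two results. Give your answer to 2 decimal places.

Sorted: 2.9, 3.8, 7.6, 7.9, 8.3, 9.9, 17.9, 26.6, 29.7, 33.4, 33.8.
n = 11.
(a) r = 8.5; between ranks 8 (26.6) and 9 (29.7): 28.15.
(b) r = 9 → value at rank 9 = 29.7.
|28.15 − 29.7| = 1.55.

1.55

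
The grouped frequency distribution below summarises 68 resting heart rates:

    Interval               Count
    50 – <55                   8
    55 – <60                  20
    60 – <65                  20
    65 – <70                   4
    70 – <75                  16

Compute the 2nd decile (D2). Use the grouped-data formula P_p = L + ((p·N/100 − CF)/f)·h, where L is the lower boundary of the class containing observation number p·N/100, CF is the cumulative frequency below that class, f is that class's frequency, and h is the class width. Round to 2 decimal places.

56.40

N = 68; target position k = 20/100 · 68 = 13.6.
Cumulative frequencies: 8, 28, 48, 52, 68.
Observation 13.6 falls in the class 55 – <60.
L = 55, CF = 8, f = 20, h = 5.
P20 = 55 + ((13.6 − 8)/20)·5 = 55 + 1.4 = 56.4.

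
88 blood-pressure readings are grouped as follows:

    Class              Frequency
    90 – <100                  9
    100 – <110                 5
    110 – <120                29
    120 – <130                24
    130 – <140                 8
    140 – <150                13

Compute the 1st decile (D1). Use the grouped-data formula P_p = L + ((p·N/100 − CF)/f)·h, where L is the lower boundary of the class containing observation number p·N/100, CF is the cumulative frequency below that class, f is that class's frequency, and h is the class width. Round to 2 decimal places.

N = 88; target position k = 10/100 · 88 = 8.8.
Cumulative frequencies: 9, 14, 43, 67, 75, 88.
Observation 8.8 falls in the class 90 – <100.
L = 90, CF = 0, f = 9, h = 10.
P10 = 90 + ((8.8 − 0)/9)·10 = 90 + 9.77778 = 99.7778.

99.78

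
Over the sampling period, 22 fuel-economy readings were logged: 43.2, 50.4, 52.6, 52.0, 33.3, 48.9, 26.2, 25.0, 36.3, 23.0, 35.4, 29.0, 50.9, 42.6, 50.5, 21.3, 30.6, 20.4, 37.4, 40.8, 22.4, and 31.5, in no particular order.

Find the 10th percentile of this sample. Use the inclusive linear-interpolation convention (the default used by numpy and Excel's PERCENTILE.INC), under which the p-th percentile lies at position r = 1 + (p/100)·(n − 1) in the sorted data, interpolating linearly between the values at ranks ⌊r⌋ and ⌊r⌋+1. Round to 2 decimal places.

Sorted: 20.4, 21.3, 22.4, 23.0, 25.0, 26.2, 29.0, 30.6, 31.5, 33.3, 35.4, 36.3, 37.4, 40.8, 42.6, 43.2, 48.9, 50.4, 50.5, 50.9, 52.0, 52.6.
n = 22.
r = 1 + (10/100)·(22 − 1) = 1 + 2.1 = 3.1.
Rank 3 is 22.4 and rank 4 is 23.0.
Interpolate: 22.4 + 0.1·(23.0 − 22.4) = 22.4 + 0.1·0.6 = 22.46.

22.46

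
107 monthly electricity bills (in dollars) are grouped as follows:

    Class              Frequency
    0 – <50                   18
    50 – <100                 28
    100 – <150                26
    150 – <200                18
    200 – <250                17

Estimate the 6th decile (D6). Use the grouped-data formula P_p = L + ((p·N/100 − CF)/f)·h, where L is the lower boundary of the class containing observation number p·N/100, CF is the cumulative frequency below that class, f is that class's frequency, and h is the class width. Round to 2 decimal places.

N = 107; target position k = 60/100 · 107 = 64.2.
Cumulative frequencies: 18, 46, 72, 90, 107.
Observation 64.2 falls in the class 100 – <150.
L = 100, CF = 46, f = 26, h = 50.
P60 = 100 + ((64.2 − 46)/26)·50 = 100 + 35 = 135.

135.00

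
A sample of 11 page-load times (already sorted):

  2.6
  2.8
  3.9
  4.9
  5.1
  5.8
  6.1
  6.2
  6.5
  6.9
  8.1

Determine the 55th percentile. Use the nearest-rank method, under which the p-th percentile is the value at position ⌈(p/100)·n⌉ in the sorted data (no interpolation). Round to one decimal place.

n = 11.
Position = ⌈55/100 · 11⌉ = ⌈6.05⌉ = 7.
The value at rank 7 is 6.1.

6.1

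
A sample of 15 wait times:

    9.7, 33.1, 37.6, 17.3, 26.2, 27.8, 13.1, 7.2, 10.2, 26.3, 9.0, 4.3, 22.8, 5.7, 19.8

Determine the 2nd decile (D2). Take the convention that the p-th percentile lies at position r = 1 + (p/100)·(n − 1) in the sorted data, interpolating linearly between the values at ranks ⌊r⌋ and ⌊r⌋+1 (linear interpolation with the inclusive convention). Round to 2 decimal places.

8.64

Sorted: 4.3, 5.7, 7.2, 9.0, 9.7, 10.2, 13.1, 17.3, 19.8, 22.8, 26.2, 26.3, 27.8, 33.1, 37.6.
n = 15.
r = 1 + (20/100)·(15 − 1) = 1 + 2.8 = 3.8.
Rank 3 is 7.2 and rank 4 is 9.0.
Interpolate: 7.2 + 0.8·(9.0 − 7.2) = 7.2 + 0.8·1.8 = 8.64.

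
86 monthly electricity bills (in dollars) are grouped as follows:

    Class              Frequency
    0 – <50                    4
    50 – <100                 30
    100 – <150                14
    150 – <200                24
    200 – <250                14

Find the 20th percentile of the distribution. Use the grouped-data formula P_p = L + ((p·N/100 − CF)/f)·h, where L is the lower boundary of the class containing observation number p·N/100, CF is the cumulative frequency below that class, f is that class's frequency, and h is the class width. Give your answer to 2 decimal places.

72.00

N = 86; target position k = 20/100 · 86 = 17.2.
Cumulative frequencies: 4, 34, 48, 72, 86.
Observation 17.2 falls in the class 50 – <100.
L = 50, CF = 4, f = 30, h = 50.
P20 = 50 + ((17.2 − 4)/30)·50 = 50 + 22 = 72.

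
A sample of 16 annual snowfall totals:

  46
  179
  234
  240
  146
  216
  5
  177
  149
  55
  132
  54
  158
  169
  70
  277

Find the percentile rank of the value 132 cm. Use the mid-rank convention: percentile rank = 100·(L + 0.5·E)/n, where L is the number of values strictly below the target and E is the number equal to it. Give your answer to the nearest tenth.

34.4

Sorted: 5, 46, 54, 55, 70, 132, 146, 149, 158, 169, 177, 179, 216, 234, 240, 277.
Count below 132: L = 5; count equal: E = 1; n = 16.
Percentile rank = 100·(5 + 0.5·1)/16 = 100·5.5/16 = 34.38.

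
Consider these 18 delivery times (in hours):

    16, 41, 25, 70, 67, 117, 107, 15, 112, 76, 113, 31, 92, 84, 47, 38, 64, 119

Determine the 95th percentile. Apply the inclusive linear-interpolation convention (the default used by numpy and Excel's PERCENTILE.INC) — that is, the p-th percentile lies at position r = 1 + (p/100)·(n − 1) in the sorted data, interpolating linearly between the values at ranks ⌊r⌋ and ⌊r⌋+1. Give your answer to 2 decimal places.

Sorted: 15, 16, 25, 31, 38, 41, 47, 64, 67, 70, 76, 84, 92, 107, 112, 113, 117, 119.
n = 18.
r = 1 + (95/100)·(18 − 1) = 1 + 16.15 = 17.15.
Rank 17 is 117 and rank 18 is 119.
Interpolate: 117 + 0.15·(119 − 117) = 117 + 0.15·2 = 117.3.

117.30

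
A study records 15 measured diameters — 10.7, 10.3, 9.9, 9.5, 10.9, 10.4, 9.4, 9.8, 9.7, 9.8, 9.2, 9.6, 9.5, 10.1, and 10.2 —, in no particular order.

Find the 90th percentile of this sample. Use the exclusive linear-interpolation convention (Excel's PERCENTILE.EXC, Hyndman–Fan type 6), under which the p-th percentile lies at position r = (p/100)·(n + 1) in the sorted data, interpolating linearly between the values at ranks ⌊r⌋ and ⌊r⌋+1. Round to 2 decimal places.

10.78

Sorted: 9.2, 9.4, 9.5, 9.5, 9.6, 9.7, 9.8, 9.8, 9.9, 10.1, 10.2, 10.3, 10.4, 10.7, 10.9.
n = 15.
r = (90/100)·(15 + 1) = 14.4.
Rank 14 is 10.7 and rank 15 is 10.9.
Interpolate: 10.7 + 0.4·(10.9 − 10.7) = 10.7 + 0.4·0.2 = 10.78.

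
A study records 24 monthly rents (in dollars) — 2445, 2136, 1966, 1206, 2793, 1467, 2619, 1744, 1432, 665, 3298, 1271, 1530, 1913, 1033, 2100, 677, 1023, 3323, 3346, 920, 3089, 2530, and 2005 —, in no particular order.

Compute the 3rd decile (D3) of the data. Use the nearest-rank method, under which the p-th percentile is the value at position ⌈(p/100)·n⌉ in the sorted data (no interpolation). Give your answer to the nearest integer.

1432

Sorted: 665, 677, 920, 1023, 1033, 1206, 1271, 1432, 1467, 1530, 1744, 1913, 1966, 2005, 2100, 2136, 2445, 2530, 2619, 2793, 3089, 3298, 3323, 3346.
n = 24.
Position = ⌈30/100 · 24⌉ = ⌈7.2⌉ = 8.
The value at rank 8 is 1432.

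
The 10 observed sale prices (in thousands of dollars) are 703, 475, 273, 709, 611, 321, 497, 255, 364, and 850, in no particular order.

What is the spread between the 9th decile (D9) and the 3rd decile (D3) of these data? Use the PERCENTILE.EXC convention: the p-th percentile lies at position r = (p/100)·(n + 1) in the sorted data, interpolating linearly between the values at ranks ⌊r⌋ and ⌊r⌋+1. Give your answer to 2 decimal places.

502.00

Sorted: 255, 273, 321, 364, 475, 497, 611, 703, 709, 850.
n = 10.
P30: r = 3.3; ranks 3–4 are 321, 364; interpolating gives 333.9.
P90: r = 9.9; ranks 9–10 are 709, 850; interpolating gives 835.9.
Difference: 835.9 − 333.9 = 502.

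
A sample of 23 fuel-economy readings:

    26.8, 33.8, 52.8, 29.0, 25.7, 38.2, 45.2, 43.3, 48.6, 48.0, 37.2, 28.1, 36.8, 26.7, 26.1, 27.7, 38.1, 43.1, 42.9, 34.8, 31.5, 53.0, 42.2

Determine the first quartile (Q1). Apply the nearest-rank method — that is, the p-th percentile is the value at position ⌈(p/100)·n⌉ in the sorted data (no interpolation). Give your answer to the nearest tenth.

Sorted: 25.7, 26.1, 26.7, 26.8, 27.7, 28.1, 29.0, 31.5, 33.8, 34.8, 36.8, 37.2, 38.1, 38.2, 42.2, 42.9, 43.1, 43.3, 45.2, 48.0, 48.6, 52.8, 53.0.
n = 23.
Position = ⌈25/100 · 23⌉ = ⌈5.75⌉ = 6.
The value at rank 6 is 28.1.

28.1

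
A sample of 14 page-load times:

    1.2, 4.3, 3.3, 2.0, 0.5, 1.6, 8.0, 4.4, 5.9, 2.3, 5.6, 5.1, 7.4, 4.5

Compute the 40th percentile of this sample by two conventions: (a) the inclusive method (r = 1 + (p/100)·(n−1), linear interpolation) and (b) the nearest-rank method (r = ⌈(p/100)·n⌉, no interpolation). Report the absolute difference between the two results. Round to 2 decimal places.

Sorted: 0.5, 1.2, 1.6, 2.0, 2.3, 3.3, 4.3, 4.4, 4.5, 5.1, 5.6, 5.9, 7.4, 8.0.
n = 14.
(a) r = 6.2; between ranks 6 (3.3) and 7 (4.3): 3.5.
(b) the nearest-rank method: rank 6 → 3.3.
|3.5 − 3.3| = 0.2.

0.20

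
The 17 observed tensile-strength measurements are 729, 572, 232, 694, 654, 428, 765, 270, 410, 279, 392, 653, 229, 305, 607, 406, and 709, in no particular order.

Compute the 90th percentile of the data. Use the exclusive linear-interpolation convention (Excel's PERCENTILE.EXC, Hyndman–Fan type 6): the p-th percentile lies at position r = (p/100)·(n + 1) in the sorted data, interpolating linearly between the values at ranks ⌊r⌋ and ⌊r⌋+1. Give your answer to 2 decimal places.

Sorted: 229, 232, 270, 279, 305, 392, 406, 410, 428, 572, 607, 653, 654, 694, 709, 729, 765.
n = 17.
r = (90/100)·(17 + 1) = 16.2.
Rank 16 is 729 and rank 17 is 765.
Interpolate: 729 + 0.2·(765 − 729) = 729 + 0.2·36 = 736.2.

736.20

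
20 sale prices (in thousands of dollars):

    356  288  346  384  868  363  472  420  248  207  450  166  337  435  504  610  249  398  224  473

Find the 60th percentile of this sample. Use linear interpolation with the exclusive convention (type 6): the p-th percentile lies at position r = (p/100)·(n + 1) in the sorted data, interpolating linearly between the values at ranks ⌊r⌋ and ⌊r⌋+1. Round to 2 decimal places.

411.20

Sorted: 166, 207, 224, 248, 249, 288, 337, 346, 356, 363, 384, 398, 420, 435, 450, 472, 473, 504, 610, 868.
n = 20.
r = (60/100)·(20 + 1) = 12.6.
Rank 12 is 398 and rank 13 is 420.
Interpolate: 398 + 0.6·(420 − 398) = 398 + 0.6·22 = 411.2.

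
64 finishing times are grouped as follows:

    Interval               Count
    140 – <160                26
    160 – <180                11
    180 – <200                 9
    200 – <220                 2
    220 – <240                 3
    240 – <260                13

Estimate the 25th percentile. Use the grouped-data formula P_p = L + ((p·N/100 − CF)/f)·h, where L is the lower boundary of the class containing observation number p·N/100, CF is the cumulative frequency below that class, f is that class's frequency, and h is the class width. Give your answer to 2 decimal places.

N = 64; target position k = 25/100 · 64 = 16.
Cumulative frequencies: 26, 37, 46, 48, 51, 64.
Observation 16 falls in the class 140 – <160.
L = 140, CF = 0, f = 26, h = 20.
P25 = 140 + ((16 − 0)/26)·20 = 140 + 12.3077 = 152.308.

152.31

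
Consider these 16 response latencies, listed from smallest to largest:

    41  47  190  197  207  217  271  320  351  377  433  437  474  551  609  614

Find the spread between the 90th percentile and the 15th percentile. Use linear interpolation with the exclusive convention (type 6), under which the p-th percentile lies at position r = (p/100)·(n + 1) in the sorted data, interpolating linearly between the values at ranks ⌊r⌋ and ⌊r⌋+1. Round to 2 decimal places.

484.85

n = 16.
P15: r = 2.55; ranks 2–3 are 47, 190; interpolating gives 125.65.
P90: r = 15.3; ranks 15–16 are 609, 614; interpolating gives 610.5.
Difference: 610.5 − 125.65 = 484.85.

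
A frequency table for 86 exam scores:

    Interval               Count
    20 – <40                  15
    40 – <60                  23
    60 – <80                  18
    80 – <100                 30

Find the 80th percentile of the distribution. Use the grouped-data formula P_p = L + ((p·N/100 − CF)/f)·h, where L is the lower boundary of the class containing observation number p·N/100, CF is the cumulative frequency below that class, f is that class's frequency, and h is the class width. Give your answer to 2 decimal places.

88.53

N = 86; target position k = 80/100 · 86 = 68.8.
Cumulative frequencies: 15, 38, 56, 86.
Observation 68.8 falls in the class 80 – <100.
L = 80, CF = 56, f = 30, h = 20.
P80 = 80 + ((68.8 − 56)/30)·20 = 80 + 8.53333 = 88.5333.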